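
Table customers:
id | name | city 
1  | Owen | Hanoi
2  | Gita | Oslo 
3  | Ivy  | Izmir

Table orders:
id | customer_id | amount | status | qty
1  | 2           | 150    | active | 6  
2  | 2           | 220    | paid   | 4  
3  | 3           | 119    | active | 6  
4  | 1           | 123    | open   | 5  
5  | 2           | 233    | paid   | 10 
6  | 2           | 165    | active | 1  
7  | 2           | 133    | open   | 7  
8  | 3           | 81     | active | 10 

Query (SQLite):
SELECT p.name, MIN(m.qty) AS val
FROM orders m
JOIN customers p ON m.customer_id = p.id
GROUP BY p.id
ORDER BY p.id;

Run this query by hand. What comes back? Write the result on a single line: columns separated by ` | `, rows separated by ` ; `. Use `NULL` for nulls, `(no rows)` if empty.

Join each orders row to its customers via customer_id.
Group joined rows by customers.id; compute MIN(m.qty) per group.
  1: ids {4} → MIN(m.qty)=5
  2: ids {1, 2, 5, 6, 7} → MIN(m.qty)=1
  3: ids {3, 8} → MIN(m.qty)=6

Owen | 5 ; Gita | 1 ; Ivy | 6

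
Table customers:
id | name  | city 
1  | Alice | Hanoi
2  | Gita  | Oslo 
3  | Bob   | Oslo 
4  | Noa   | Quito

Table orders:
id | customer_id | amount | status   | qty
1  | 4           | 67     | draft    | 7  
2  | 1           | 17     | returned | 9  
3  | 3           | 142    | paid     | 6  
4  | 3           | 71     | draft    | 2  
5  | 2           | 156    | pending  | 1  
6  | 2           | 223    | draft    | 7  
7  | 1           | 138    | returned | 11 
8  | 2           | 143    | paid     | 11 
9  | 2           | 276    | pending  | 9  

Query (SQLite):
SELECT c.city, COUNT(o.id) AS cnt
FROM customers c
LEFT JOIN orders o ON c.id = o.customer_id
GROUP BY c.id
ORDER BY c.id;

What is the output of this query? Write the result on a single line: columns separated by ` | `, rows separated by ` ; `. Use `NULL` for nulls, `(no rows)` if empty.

LEFT JOIN keeps every customers row; unmatched ones get NULL for orders columns.
Group by customers.id and compute COUNT(o.id). COUNT(col) of an all-NULL group is 0.
  1: ids {2, 7} → COUNT(o.id)=2
  2: ids {5, 6, 8, 9} → COUNT(o.id)=4
  3: ids {3, 4} → COUNT(o.id)=2
  4: ids {1} → COUNT(o.id)=1

Hanoi | 2 ; Oslo | 4 ; Oslo | 2 ; Quito | 1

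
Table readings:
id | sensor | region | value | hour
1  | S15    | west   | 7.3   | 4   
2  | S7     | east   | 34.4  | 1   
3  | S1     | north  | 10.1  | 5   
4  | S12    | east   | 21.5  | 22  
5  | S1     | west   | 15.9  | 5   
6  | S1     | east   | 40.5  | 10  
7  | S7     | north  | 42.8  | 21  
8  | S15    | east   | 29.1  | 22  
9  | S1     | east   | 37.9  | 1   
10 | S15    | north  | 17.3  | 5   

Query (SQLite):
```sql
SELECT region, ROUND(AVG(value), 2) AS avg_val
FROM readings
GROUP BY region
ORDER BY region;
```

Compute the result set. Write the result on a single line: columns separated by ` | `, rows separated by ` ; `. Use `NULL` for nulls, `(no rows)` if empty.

Partition readings by region; compute ROUND(AVG(value), 2) within each group.
  east: ids {2, 4, 6, 8, 9} → ROUND(AVG(value), 2)=32.68
  north: ids {3, 7, 10} → ROUND(AVG(value), 2)=23.4
  west: ids {1, 5} → ROUND(AVG(value), 2)=11.6

east | 32.68 ; north | 23.4 ; west | 11.6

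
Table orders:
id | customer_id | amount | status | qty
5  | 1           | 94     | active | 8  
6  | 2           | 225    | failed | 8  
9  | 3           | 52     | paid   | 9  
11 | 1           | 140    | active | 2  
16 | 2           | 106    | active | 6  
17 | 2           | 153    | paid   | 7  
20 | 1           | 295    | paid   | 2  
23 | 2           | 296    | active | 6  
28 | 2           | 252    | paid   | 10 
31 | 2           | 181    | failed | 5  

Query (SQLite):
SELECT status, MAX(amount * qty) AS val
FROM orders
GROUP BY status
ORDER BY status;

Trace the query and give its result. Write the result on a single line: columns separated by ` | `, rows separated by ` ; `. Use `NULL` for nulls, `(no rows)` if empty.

active | 1776 ; failed | 1800 ; paid | 2520

For each row compute amount * qty.
Group by status; take MAX of the expression per group.
  active: ids {5, 11, 16, 23} → MAX(amount * qty)=1776
  failed: ids {6, 31} → MAX(amount * qty)=1800
  paid: ids {9, 17, 20, 28} → MAX(amount * qty)=2520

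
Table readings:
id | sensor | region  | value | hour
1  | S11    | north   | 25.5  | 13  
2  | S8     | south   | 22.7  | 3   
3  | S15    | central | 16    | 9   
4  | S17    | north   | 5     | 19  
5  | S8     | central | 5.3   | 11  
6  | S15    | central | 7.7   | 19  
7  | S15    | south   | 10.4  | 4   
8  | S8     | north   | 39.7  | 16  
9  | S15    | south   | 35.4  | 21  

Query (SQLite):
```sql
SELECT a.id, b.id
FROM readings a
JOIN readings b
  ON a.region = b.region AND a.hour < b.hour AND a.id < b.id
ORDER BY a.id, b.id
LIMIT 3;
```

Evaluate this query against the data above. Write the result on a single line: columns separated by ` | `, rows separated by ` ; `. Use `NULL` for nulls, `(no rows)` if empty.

1 | 4 ; 1 | 8 ; 2 | 7

Pairs (a,b) with same region, a.hour < b.hour, a.id < b.id.
region groups: central:{3,5,6} north:{1,4,8} south:{2,7,9}
Ordered by (a.id, b.id); first 3.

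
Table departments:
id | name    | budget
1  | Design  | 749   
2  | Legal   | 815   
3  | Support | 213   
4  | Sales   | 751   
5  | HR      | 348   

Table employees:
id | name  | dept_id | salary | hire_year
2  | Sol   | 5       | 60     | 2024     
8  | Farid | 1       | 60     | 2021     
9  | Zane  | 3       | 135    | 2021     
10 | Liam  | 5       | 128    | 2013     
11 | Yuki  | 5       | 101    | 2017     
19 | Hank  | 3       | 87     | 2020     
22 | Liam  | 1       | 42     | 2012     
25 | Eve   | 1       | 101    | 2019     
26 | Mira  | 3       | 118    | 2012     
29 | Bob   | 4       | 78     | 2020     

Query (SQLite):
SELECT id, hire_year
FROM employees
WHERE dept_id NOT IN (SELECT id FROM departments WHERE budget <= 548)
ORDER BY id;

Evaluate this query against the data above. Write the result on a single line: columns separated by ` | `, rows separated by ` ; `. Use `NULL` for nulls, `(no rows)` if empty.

8 | 2021 ; 22 | 2012 ; 25 | 2019 ; 29 | 2020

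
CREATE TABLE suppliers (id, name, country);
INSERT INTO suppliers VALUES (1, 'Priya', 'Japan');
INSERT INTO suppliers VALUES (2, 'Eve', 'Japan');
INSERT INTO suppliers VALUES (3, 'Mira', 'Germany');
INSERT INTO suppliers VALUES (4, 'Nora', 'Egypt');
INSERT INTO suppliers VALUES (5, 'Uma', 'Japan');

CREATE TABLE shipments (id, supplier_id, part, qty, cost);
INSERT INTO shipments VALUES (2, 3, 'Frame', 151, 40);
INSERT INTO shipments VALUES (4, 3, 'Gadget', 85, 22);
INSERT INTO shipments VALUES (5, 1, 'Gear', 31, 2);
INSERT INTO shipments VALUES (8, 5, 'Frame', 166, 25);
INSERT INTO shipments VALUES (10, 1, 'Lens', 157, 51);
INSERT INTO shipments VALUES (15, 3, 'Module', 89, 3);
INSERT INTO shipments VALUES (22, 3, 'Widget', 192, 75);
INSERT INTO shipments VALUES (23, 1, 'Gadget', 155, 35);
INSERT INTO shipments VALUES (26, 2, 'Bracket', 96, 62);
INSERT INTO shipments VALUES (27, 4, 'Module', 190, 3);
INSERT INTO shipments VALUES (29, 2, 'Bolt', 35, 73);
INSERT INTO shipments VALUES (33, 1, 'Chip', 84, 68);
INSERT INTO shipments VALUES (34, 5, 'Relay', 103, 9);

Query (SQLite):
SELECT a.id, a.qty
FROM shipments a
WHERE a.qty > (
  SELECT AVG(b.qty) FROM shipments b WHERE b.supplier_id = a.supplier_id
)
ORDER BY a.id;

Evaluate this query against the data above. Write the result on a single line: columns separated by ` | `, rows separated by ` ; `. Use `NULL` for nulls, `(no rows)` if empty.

2 | 151 ; 8 | 166 ; 10 | 157 ; 22 | 192 ; 23 | 155 ; 26 | 96

For each shipments row a, compute AVG(qty) over rows sharing a.supplier_id.
Keep row a if a.qty > that per-group AVG.
  supplier_id=1: AVG(qty) = 106.75
  supplier_id=2: AVG(qty) = 65.5
  supplier_id=3: AVG(qty) = 129.25
  supplier_id=4: AVG(qty) = 190.0
  supplier_id=5: AVG(qty) = 134.5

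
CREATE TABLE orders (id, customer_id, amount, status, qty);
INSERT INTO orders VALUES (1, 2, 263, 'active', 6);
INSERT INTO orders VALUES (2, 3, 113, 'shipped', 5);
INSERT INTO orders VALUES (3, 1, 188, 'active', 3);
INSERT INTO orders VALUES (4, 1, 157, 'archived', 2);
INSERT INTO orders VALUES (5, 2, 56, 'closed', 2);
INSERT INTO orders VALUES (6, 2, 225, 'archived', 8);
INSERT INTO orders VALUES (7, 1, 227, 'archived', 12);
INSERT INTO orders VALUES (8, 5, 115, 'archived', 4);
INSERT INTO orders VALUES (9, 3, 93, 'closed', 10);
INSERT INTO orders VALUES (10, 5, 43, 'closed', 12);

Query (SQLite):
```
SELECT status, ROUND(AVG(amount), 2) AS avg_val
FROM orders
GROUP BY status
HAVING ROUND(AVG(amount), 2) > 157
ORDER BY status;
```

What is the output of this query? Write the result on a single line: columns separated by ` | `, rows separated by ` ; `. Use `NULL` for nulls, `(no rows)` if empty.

active | 225.5 ; archived | 181

Partition orders by status; compute ROUND(AVG(amount), 2) within each group.
HAVING: keep groups where ROUND(AVG(amount), 2) > 157.
  active: ids {1, 3} → ROUND(AVG(amount), 2)=225.5
  archived: ids {4, 6, 7, 8} → ROUND(AVG(amount), 2)=181
  closed: ids {5, 9, 10} → ROUND(AVG(amount), 2)=64
  shipped: ids {2} → ROUND(AVG(amount), 2)=113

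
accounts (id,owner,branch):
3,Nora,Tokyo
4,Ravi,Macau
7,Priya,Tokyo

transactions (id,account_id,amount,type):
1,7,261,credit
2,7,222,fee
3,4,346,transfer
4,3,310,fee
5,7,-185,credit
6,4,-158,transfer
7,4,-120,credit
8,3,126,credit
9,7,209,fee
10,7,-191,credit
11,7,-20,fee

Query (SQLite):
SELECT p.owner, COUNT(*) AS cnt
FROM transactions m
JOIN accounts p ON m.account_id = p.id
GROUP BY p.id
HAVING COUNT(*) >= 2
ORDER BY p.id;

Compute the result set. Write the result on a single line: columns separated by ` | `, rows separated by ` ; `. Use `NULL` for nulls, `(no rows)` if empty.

Nora | 2 ; Ravi | 3 ; Priya | 6

Join each transactions row to its accounts via account_id.
Group joined rows by accounts.id; compute COUNT(*) per group.
HAVING: keep groups with count ≥ 2.
  3: ids {4, 8} → COUNT(*)=2
  4: ids {3, 6, 7} → COUNT(*)=3
  7: ids {1, 2, 5, 9, 10, 11} → COUNT(*)=6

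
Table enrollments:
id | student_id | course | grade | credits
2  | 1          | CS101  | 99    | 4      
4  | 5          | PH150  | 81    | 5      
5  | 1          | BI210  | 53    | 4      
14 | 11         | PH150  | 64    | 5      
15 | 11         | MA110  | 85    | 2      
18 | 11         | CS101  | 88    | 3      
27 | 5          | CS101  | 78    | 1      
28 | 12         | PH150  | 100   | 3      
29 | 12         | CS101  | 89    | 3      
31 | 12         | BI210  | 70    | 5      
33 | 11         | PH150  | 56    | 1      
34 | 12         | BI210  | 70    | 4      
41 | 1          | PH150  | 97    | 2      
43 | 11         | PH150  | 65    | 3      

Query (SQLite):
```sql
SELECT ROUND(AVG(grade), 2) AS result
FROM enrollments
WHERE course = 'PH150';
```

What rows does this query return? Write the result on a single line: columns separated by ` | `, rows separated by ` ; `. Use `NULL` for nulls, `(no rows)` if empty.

77.17

Rows where course='PH150' → grade values: [81, 64, 100, 56, 97, 65].
AVG = 463 / 6 (rounded to 2 dp).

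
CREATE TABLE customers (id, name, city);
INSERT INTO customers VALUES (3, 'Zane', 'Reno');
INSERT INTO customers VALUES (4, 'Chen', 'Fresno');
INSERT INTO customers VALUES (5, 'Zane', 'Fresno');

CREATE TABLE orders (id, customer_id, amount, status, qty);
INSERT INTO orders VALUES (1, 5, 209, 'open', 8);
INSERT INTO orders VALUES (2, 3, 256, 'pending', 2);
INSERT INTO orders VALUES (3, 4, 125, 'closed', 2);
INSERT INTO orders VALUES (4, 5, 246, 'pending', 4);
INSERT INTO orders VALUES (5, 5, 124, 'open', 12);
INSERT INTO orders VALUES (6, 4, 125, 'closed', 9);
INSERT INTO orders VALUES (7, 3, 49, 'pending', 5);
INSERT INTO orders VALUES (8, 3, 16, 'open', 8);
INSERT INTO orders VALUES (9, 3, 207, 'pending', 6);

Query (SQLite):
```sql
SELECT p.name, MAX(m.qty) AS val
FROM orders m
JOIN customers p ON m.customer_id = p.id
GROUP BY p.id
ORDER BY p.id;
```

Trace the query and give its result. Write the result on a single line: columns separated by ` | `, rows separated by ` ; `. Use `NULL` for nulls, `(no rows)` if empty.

Zane | 8 ; Chen | 9 ; Zane | 12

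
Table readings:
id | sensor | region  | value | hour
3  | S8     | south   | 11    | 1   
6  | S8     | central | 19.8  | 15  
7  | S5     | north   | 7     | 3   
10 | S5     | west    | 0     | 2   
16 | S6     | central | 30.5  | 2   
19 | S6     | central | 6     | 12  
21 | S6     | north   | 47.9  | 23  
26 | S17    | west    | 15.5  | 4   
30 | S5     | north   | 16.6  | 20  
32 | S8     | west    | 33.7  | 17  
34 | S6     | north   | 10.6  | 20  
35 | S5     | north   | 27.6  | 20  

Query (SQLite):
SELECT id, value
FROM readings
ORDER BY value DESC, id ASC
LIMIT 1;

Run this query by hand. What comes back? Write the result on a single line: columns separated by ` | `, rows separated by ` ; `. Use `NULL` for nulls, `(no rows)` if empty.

21 | 47.9

Sort by value desc, tiebreak id asc: (47.9, id=21), (33.7, id=32), (30.5, id=16), (27.6, id=35) …. Take first 1.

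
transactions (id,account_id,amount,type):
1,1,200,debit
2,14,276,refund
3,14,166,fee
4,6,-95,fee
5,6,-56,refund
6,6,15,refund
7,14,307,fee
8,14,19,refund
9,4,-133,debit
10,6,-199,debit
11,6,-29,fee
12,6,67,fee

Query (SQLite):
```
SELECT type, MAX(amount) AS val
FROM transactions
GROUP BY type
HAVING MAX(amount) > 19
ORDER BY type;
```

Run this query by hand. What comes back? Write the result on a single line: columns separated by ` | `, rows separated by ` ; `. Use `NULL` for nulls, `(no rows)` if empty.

Partition transactions by type; compute MAX(amount) within each group.
HAVING: keep groups where MAX(amount) > 19.
  debit: ids {1, 9, 10} → MAX(amount)=200
  fee: ids {3, 4, 7, 11, 12} → MAX(amount)=307
  refund: ids {2, 5, 6, 8} → MAX(amount)=276

debit | 200 ; fee | 307 ; refund | 276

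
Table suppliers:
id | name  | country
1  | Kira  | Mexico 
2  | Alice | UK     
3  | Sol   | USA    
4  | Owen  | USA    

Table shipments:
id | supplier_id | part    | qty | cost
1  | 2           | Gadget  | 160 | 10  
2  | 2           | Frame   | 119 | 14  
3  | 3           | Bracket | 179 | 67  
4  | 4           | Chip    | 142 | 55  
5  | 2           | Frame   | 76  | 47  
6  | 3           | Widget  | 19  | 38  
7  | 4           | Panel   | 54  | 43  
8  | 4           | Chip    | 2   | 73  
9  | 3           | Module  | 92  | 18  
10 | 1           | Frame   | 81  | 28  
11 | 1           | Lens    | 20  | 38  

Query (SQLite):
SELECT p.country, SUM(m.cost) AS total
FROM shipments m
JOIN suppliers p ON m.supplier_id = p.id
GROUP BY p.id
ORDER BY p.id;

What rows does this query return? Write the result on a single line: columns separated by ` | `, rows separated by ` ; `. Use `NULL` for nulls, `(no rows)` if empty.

Join each shipments row to its suppliers via supplier_id.
Group joined rows by suppliers.id; compute SUM(m.cost) per group.
  1: ids {10, 11} → SUM(m.cost)=66
  2: ids {1, 2, 5} → SUM(m.cost)=71
  3: ids {3, 6, 9} → SUM(m.cost)=123
  4: ids {4, 7, 8} → SUM(m.cost)=171

Mexico | 66 ; UK | 71 ; USA | 123 ; USA | 171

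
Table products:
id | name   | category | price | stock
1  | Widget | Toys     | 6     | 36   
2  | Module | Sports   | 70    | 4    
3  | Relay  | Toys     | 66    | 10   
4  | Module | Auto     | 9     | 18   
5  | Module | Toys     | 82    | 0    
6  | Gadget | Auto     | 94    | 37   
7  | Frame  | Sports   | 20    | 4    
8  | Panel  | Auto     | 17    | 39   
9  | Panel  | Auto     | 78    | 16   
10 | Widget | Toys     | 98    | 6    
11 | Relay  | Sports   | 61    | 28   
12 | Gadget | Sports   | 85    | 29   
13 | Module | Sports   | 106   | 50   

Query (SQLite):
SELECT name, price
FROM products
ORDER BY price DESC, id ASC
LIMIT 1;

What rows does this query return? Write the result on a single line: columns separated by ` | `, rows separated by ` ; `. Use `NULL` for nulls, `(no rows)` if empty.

Sort by price desc, tiebreak id asc: (106, id=13), (98, id=10), (94, id=6), (85, id=12) …. Take first 1.

Module | 106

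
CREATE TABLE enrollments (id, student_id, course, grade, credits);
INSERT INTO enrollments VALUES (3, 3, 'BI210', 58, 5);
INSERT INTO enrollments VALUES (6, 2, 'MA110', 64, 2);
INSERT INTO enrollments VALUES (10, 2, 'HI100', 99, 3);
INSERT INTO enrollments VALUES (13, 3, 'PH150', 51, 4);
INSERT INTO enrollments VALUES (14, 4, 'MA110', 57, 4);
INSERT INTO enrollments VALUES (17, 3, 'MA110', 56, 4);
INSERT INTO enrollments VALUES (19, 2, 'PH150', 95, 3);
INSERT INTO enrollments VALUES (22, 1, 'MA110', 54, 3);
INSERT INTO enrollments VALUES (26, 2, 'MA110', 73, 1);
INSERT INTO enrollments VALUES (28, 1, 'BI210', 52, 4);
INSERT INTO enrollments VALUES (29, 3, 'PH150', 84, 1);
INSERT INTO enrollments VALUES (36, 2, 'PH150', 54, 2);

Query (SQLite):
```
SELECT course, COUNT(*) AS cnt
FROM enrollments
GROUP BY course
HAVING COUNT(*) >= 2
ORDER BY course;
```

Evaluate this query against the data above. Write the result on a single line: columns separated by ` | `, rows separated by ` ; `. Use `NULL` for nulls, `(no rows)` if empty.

BI210 | 2 ; MA110 | 5 ; PH150 | 4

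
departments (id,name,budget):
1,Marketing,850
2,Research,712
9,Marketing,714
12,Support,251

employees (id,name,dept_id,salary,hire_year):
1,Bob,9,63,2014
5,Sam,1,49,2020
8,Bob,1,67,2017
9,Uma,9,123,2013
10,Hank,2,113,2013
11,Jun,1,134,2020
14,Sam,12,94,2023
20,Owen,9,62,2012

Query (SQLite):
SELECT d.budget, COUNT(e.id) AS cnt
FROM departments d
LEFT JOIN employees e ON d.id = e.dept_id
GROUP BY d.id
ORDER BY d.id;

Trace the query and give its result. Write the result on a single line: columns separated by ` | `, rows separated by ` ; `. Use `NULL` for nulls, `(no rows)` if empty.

LEFT JOIN keeps every departments row; unmatched ones get NULL for employees columns.
Group by departments.id and compute COUNT(e.id). COUNT(col) of an all-NULL group is 0.
  1: ids {5, 8, 11} → COUNT(e.id)=3
  2: ids {10} → COUNT(e.id)=1
  9: ids {1, 9, 20} → COUNT(e.id)=3
  12: ids {14} → COUNT(e.id)=1

850 | 3 ; 712 | 1 ; 714 | 3 ; 251 | 1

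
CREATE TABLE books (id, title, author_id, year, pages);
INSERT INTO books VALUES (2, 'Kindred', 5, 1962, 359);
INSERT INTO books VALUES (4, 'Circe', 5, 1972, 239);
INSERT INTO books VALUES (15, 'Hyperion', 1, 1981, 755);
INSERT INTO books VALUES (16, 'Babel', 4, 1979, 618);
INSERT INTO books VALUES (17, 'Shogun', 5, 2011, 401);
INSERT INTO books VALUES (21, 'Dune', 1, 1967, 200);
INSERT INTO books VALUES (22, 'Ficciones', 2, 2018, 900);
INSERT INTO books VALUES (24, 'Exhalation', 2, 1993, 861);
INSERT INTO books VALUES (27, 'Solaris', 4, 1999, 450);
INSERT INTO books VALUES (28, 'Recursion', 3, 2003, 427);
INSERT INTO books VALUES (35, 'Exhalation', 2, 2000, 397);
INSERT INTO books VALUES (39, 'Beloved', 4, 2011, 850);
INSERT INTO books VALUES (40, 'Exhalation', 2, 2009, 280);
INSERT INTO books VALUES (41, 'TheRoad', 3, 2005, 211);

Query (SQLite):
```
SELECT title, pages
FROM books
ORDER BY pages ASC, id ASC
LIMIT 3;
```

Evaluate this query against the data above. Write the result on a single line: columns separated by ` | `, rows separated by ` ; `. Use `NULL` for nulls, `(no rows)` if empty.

Sort by pages asc, tiebreak id asc: (200, id=21), (211, id=41), (239, id=4), (280, id=40), (359, id=2), (397, id=35) …. Take first 3.

Dune | 200 ; TheRoad | 211 ; Circe | 239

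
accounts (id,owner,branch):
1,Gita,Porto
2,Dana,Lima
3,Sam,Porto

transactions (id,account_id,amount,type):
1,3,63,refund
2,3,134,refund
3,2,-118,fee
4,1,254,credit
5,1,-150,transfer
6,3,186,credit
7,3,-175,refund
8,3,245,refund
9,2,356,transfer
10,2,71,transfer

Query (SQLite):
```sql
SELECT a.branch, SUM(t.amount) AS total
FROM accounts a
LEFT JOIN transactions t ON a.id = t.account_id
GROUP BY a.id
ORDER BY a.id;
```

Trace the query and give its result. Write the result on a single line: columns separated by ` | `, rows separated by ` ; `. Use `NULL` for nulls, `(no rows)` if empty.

Porto | 104 ; Lima | 309 ; Porto | 453

LEFT JOIN keeps every accounts row; unmatched ones get NULL for transactions columns.
Group by accounts.id and compute SUM(t.amount). SUM over an all-NULL group is NULL.
  1: ids {4, 5} → SUM(t.amount)=104
  2: ids {3, 9, 10} → SUM(t.amount)=309
  3: ids {1, 2, 6, 7, 8} → SUM(t.amount)=453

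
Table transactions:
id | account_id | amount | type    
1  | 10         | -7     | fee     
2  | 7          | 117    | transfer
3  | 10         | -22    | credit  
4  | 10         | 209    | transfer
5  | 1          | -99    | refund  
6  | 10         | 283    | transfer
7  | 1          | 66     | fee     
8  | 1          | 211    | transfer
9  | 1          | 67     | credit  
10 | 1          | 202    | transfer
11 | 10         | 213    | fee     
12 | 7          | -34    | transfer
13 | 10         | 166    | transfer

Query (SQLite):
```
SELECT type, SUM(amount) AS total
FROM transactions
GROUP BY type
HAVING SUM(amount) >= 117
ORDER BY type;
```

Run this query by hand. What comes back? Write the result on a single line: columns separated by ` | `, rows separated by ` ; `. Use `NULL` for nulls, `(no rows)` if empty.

Partition transactions by type; compute SUM(amount) within each group.
HAVING: keep groups where SUM(amount) >= 117.
  credit: ids {3, 9} → SUM(amount)=45
  fee: ids {1, 7, 11} → SUM(amount)=272
  refund: ids {5} → SUM(amount)=-99
  transfer: ids {2, 4, 6, 8, 10, 12, 13} → SUM(amount)=1154

fee | 272 ; transfer | 1154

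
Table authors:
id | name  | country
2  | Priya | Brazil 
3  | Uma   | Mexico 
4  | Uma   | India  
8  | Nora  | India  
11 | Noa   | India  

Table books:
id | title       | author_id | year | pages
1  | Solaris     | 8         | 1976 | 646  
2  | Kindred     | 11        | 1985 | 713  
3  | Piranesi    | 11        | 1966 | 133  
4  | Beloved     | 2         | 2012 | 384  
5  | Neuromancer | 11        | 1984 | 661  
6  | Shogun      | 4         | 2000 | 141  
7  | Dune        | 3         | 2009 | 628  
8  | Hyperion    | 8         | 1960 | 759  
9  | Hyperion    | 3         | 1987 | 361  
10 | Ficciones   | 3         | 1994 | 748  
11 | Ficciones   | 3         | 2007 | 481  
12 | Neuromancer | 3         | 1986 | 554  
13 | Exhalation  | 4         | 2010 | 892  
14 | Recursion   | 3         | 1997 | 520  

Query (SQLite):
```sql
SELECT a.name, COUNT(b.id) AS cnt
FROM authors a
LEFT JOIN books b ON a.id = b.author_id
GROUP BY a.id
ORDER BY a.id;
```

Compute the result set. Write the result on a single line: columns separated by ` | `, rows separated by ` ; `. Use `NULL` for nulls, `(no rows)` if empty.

Priya | 1 ; Uma | 6 ; Uma | 2 ; Nora | 2 ; Noa | 3

LEFT JOIN keeps every authors row; unmatched ones get NULL for books columns.
Group by authors.id and compute COUNT(b.id). COUNT(col) of an all-NULL group is 0.
  2: ids {4} → COUNT(b.id)=1
  3: ids {7, 9, 10, 11, 12, 14} → COUNT(b.id)=6
  4: ids {6, 13} → COUNT(b.id)=2
  8: ids {1, 8} → COUNT(b.id)=2
  11: ids {2, 3, 5} → COUNT(b.id)=3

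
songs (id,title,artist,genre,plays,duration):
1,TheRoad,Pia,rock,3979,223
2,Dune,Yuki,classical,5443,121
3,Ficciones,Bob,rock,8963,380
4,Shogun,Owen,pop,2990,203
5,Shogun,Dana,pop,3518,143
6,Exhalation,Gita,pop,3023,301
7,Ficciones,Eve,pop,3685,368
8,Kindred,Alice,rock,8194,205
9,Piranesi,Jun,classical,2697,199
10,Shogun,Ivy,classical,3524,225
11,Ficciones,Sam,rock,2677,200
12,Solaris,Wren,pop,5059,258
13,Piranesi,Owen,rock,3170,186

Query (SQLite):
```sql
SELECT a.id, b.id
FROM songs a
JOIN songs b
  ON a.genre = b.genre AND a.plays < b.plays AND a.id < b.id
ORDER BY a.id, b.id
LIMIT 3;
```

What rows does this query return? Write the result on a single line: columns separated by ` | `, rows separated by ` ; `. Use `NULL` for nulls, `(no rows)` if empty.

1 | 3 ; 1 | 8 ; 4 | 5

Pairs (a,b) with same genre, a.plays < b.plays, a.id < b.id.
genre groups: classical:{2,9,10} pop:{4,5,6,7,12} rock:{1,3,8,11,13}
Ordered by (a.id, b.id); first 3.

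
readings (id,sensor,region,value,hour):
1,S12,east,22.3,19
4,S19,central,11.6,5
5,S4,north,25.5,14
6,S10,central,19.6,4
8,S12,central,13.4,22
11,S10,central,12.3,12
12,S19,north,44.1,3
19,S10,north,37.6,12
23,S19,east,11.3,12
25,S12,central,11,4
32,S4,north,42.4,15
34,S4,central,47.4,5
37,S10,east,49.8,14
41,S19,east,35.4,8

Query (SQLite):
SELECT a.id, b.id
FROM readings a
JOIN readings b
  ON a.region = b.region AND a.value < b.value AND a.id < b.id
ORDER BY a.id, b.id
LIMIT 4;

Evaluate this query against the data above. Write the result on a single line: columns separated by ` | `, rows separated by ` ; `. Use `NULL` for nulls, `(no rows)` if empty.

1 | 37 ; 1 | 41 ; 4 | 6 ; 4 | 8

Pairs (a,b) with same region, a.value < b.value, a.id < b.id.
region groups: central:{4,6,8,11,25,34} east:{1,23,37,41} north:{5,12,19,32}
Ordered by (a.id, b.id); first 4.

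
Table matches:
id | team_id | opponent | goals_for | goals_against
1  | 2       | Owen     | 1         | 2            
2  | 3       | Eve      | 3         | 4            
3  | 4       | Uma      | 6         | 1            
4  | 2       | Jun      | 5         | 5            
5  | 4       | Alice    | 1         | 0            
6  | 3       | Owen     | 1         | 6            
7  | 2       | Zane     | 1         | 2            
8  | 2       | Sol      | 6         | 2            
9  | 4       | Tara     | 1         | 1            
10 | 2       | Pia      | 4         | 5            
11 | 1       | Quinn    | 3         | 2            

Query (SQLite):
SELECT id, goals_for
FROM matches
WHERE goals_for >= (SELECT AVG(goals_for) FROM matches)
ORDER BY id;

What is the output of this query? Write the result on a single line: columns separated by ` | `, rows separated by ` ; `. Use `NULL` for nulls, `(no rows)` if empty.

2 | 3 ; 3 | 6 ; 4 | 5 ; 8 | 6 ; 10 | 4 ; 11 | 3

Scalar subquery: AVG(goals_for) over all matches rows = 2.909091 (≈; comparison uses full precision).
Keep rows where goals_for >= that value.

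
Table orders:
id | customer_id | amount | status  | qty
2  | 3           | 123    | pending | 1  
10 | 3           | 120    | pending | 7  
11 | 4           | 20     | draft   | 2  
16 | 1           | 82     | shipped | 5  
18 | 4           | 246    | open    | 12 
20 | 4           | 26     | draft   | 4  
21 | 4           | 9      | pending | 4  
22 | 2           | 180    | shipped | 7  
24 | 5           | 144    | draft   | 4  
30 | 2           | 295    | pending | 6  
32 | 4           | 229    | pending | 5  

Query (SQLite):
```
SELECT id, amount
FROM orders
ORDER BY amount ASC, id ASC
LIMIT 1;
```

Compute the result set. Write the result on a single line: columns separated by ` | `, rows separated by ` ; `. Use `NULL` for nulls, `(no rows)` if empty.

21 | 9

Sort by amount asc, tiebreak id asc: (9, id=21), (20, id=11), (26, id=20), (82, id=16) …. Take first 1.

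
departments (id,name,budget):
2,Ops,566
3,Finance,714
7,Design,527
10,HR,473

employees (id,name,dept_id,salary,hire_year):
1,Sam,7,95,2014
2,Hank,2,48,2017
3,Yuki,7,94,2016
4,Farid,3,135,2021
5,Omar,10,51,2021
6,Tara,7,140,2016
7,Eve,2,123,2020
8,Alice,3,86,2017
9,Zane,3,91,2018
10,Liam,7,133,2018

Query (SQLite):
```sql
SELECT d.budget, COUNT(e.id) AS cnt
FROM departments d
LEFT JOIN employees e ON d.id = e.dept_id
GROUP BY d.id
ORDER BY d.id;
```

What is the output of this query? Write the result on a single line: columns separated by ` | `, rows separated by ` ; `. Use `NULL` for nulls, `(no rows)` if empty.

LEFT JOIN keeps every departments row; unmatched ones get NULL for employees columns.
Group by departments.id and compute COUNT(e.id). COUNT(col) of an all-NULL group is 0.
  2: ids {2, 7} → COUNT(e.id)=2
  3: ids {4, 8, 9} → COUNT(e.id)=3
  7: ids {1, 3, 6, 10} → COUNT(e.id)=4
  10: ids {5} → COUNT(e.id)=1

566 | 2 ; 714 | 3 ; 527 | 4 ; 473 | 1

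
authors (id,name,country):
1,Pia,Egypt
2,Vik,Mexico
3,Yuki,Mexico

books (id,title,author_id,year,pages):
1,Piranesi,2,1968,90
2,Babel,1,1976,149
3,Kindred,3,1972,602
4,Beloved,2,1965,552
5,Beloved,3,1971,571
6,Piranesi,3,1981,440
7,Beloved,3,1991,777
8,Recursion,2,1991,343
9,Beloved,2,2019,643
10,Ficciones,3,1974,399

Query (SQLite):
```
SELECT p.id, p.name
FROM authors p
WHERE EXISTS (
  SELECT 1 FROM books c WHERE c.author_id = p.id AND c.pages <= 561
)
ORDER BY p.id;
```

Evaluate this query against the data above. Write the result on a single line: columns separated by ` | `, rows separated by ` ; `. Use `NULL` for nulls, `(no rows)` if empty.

1 | Pia ; 2 | Vik ; 3 | Yuki

For each authors row, check whether any books with matching author_id has pages <= 561.
Keep rows where that is true.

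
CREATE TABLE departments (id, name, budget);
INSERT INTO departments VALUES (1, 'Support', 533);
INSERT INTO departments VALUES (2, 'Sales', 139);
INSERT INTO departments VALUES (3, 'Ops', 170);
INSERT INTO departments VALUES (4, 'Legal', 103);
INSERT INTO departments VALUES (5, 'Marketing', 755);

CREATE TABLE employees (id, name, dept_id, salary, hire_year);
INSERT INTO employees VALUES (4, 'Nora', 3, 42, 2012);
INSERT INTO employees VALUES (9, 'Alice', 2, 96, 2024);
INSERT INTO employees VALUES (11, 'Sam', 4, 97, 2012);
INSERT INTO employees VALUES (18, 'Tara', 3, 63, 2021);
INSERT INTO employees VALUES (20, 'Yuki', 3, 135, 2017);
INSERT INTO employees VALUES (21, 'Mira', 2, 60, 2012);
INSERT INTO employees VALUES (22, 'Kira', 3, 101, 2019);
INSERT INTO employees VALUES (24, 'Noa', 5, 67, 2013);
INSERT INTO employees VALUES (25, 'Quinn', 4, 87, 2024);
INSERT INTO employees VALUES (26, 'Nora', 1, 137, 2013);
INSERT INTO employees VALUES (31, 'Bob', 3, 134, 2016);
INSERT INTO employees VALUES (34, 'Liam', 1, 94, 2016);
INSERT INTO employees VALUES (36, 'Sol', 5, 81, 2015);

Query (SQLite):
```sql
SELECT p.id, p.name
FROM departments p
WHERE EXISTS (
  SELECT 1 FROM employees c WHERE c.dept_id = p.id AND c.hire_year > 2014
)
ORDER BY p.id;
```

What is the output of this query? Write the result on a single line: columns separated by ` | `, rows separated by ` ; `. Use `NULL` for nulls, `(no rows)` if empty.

For each departments row, check whether any employees with matching dept_id has hire_year > 2014.
Keep rows where that is true.

1 | Support ; 2 | Sales ; 3 | Ops ; 4 | Legal ; 5 | Marketing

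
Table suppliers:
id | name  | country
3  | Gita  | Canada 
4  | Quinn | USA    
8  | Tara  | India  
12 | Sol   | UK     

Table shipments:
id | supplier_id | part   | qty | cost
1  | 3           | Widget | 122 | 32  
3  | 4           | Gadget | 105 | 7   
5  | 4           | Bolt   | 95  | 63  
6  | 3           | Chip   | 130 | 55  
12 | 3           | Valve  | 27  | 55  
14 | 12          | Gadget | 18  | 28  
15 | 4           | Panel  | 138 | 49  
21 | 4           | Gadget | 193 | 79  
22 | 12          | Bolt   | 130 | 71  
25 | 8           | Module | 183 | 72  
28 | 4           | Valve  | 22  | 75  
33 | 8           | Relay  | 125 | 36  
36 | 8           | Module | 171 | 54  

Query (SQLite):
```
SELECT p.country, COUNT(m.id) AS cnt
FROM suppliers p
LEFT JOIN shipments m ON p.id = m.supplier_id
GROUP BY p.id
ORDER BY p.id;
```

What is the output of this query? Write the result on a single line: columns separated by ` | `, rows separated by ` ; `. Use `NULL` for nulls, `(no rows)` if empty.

LEFT JOIN keeps every suppliers row; unmatched ones get NULL for shipments columns.
Group by suppliers.id and compute COUNT(m.id). COUNT(col) of an all-NULL group is 0.
  3: ids {1, 6, 12} → COUNT(m.id)=3
  4: ids {3, 5, 15, 21, 28} → COUNT(m.id)=5
  8: ids {25, 33, 36} → COUNT(m.id)=3
  12: ids {14, 22} → COUNT(m.id)=2

Canada | 3 ; USA | 5 ; India | 3 ; UK | 2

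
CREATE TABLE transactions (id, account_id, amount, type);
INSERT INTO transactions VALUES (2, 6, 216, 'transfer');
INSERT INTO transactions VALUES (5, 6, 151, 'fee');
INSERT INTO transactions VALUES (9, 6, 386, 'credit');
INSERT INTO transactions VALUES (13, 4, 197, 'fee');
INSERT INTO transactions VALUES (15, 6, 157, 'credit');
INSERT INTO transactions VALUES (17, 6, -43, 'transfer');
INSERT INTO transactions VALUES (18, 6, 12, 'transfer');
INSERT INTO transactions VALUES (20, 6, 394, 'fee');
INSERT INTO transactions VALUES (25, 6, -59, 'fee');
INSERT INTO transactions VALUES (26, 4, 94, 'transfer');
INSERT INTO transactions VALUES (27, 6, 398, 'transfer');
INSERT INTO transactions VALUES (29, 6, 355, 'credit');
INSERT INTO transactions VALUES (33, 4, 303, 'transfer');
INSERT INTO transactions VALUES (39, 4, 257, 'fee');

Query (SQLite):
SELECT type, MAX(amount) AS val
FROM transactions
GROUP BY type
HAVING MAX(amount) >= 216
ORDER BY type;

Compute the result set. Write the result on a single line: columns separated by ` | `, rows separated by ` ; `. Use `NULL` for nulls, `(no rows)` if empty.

Partition transactions by type; compute MAX(amount) within each group.
HAVING: keep groups where MAX(amount) >= 216.
  credit: ids {9, 15, 29} → MAX(amount)=386
  fee: ids {5, 13, 20, 25, 39} → MAX(amount)=394
  transfer: ids {2, 17, 18, 26, 27, 33} → MAX(amount)=398

credit | 386 ; fee | 394 ; transfer | 398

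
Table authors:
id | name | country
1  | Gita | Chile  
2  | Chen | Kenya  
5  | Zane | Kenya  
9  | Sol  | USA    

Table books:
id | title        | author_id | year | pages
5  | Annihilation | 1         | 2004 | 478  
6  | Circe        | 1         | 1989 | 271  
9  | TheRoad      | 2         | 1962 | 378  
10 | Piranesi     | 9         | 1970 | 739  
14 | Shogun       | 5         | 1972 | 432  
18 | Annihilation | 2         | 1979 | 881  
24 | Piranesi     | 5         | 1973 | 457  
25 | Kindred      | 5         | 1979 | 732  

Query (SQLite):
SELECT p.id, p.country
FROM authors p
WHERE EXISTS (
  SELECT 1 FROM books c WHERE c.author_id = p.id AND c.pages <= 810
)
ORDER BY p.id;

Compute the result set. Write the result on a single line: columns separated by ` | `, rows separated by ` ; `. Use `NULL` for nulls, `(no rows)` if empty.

For each authors row, check whether any books with matching author_id has pages <= 810.
Keep rows where that is true.

1 | Chile ; 2 | Kenya ; 5 | Kenya ; 9 | USA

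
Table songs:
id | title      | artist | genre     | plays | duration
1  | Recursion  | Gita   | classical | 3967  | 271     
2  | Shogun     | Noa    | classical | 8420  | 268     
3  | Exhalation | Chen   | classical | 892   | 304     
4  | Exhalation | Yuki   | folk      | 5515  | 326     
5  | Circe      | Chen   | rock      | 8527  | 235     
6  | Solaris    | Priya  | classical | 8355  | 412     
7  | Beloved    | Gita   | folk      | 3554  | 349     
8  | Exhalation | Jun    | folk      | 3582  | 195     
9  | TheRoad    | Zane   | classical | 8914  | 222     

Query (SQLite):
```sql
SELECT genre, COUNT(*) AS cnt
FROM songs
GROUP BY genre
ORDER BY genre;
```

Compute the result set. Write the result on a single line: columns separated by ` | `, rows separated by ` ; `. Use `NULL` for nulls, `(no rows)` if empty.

Partition songs by genre; compute COUNT(*) within each group.
  classical: ids {1, 2, 3, 6, 9} → COUNT(*)=5
  folk: ids {4, 7, 8} → COUNT(*)=3
  rock: ids {5} → COUNT(*)=1

classical | 5 ; folk | 3 ; rock | 1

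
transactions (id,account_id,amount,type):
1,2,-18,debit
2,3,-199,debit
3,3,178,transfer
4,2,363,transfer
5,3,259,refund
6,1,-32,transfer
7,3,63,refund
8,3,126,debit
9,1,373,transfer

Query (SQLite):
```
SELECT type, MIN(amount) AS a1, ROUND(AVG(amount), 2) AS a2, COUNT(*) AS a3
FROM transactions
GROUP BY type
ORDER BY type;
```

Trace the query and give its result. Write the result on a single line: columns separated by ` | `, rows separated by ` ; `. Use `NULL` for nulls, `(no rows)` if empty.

debit | -199 | -30.33 | 3 ; refund | 63 | 161 | 2 ; transfer | -32 | 220.5 | 4

Group transactions by type.
Per group compute: MIN(amount), ROUND(AVG(amount), 2), COUNT(*).
  debit: ids {1, 2, 8} → MIN(amount)=-199, ROUND(AVG(amount), 2)=-30.33, COUNT(*)=3
  refund: ids {5, 7} → MIN(amount)=63, ROUND(AVG(amount), 2)=161, COUNT(*)=2
  transfer: ids {3, 4, 6, 9} → MIN(amount)=-32, ROUND(AVG(amount), 2)=220.5, COUNT(*)=4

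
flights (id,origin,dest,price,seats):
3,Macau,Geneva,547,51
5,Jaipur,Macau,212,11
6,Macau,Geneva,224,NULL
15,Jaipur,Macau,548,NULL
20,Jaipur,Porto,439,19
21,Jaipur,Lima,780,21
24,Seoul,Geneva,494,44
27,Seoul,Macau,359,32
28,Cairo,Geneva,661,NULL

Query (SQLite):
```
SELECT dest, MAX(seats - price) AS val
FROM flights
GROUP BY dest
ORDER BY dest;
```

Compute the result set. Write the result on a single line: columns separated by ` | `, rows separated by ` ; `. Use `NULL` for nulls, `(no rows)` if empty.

Geneva | -450 ; Lima | -759 ; Macau | -201 ; Porto | -420

For each row compute seats - price.
Group by dest; take MAX of the expression per group.
  Geneva: ids {3, 6, 24, 28} → MAX(seats - price)=-450
  Lima: ids {21} → MAX(seats - price)=-759
  Macau: ids {5, 15, 27} → MAX(seats - price)=-201
  Porto: ids {20} → MAX(seats - price)=-420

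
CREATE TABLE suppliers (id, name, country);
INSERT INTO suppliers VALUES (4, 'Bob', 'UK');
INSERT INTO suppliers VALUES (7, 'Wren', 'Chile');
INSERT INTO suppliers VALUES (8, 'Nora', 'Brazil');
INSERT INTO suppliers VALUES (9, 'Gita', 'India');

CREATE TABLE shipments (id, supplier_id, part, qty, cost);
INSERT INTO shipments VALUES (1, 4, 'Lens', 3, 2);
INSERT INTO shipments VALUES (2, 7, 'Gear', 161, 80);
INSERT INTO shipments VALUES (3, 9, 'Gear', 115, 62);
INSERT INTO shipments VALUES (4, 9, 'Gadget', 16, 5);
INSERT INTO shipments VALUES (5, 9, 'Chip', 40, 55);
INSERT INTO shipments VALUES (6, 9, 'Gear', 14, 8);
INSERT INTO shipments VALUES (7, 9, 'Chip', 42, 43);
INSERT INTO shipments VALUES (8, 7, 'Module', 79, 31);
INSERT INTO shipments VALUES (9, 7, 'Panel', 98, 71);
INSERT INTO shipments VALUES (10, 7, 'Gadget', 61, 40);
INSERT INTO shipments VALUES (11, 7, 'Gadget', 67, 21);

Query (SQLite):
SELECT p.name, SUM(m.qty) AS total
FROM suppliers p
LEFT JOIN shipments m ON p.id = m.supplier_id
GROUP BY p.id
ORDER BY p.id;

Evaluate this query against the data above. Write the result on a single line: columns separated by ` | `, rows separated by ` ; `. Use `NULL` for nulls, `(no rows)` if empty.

LEFT JOIN keeps every suppliers row; unmatched ones get NULL for shipments columns.
Group by suppliers.id and compute SUM(m.qty). SUM over an all-NULL group is NULL.
  4: ids {1} → SUM(m.qty)=3
  7: ids {2, 8, 9, 10, 11} → SUM(m.qty)=466
  8: ids {—} → SUM(m.qty)=NULL
  9: ids {3, 4, 5, 6, 7} → SUM(m.qty)=227

Bob | 3 ; Wren | 466 ; Nora | NULL ; Gita | 227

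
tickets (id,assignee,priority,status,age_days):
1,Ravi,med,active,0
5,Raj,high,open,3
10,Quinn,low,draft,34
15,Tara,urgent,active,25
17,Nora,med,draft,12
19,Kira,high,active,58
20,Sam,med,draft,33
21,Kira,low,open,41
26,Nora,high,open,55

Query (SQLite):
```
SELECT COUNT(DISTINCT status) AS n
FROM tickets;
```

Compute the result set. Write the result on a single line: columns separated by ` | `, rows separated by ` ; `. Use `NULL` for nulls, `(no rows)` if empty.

Count distinct non-NULL status values.

3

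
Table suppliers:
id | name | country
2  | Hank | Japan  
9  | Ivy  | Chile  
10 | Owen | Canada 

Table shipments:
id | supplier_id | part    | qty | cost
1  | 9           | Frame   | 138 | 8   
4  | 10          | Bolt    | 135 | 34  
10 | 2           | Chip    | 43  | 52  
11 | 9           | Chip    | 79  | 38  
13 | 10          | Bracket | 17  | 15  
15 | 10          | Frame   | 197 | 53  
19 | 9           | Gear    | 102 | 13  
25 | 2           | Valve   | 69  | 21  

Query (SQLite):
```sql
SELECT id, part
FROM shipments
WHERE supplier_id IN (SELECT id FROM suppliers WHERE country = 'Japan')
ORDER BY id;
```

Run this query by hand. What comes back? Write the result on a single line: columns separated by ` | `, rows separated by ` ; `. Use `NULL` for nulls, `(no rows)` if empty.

10 | Chip ; 25 | Valve

Inner query: suppliers.id where country = 'Japan'.
Outer: keep shipments rows whose supplier_id is in that set.
Inner query → {2}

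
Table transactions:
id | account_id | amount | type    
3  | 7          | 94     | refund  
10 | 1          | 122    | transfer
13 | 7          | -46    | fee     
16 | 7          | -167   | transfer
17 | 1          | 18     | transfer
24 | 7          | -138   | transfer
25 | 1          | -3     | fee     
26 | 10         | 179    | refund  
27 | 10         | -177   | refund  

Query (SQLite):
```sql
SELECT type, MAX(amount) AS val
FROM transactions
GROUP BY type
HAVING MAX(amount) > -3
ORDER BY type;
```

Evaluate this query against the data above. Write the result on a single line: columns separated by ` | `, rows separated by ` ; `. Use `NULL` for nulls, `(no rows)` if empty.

refund | 179 ; transfer | 122

Partition transactions by type; compute MAX(amount) within each group.
HAVING: keep groups where MAX(amount) > -3.
  fee: ids {13, 25} → MAX(amount)=-3
  refund: ids {3, 26, 27} → MAX(amount)=179
  transfer: ids {10, 16, 17, 24} → MAX(amount)=122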